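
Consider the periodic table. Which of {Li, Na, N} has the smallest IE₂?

The second ionization energy removes an electron from the +1 ion. For each element: Li⁺ is the bare [He] core; Na⁺ is the bare [Ne] core; N⁺ still has 4 valence electrons.
Breaking into a closed-shell core is much more expensive than removing a leftover valence electron — Na and Li have the largest IE_2 here.
Tabulated IE_2 (kJ/mol): Li 7298, Na 4562, N 2856.
Hence IE_2: N < Na < Li.

N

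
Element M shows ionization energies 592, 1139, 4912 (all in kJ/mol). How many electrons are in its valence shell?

2

Look for the largest jump between consecutive ionization energies: IE3/IE2 ≈ 4.3, far larger than any earlier ratio.
That jump marks the point where a core electron is being removed. So the atom has 2 valence electrons.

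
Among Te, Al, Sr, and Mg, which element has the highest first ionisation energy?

Mg is in period 3, group 2; Al is in period 3, group 13; Sr is in period 5, group 2; Te is in period 5, group 16.
First ionization energy rises across a period (greater Z_eff holds electrons more tightly) and falls down a group (valence electrons are farther from the nucleus).
These span different periods and groups, so the two trends combine.
Al > Sr: relative to Sr, both the across-period and down-group shifts push Al's first ionization energy up.
Mg > Al: this pair runs against the simple trend — see the exception note.
Te > Mg: period and group pull opposite ways; the across-period shift dominates (869 vs 738 kJ/mol).
Note the exception: Mg has a higher first ionization energy than Al, contrary to the simple trend — Al's single 3p electron is easier to remove than one from Mg's filled 3s².
Tabulated first ionization energy (kJ/mol): Mg 738, Al 578, Sr 550, Te 869.
The highest first ionisation energy among these belongs to Te.

Te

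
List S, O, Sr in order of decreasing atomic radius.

Sr, S, O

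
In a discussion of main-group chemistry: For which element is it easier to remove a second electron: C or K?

C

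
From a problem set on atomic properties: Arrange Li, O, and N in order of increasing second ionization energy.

N < O < Li

After 1 electron has been removed, what remains? Li⁺ is the bare [He] core; O⁺ still has 5 valence electrons; N⁺ still has 4 valence electrons.
Breaking into a closed-shell core is much more expensive than removing a leftover valence electron — Li has the largest IE_2 here.
Valence configurations: O⁺ [He]2s²2p³, N⁺ [He]2s²2p².
Approximate IE_2 values (kJ/mol): Li 7298, O 3388, N 2856.
Hence IE_2: N < O < Li.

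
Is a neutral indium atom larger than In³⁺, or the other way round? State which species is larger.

Forming In³⁺ removes 3 electrons from In. Fewer electrons for the same nuclear charge means less shielding and a higher Z_eff on the remaining electrons, and for main-group metals the entire outer shell is lost.
A cation is smaller than its parent atom: In³⁺ < In.

In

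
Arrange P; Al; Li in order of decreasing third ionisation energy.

Li > P > Al

The third ionization energy removes an electron from the +2 ion. For each element: P²⁺ still has 3 valence electrons; Al²⁺ still has 1 valence electron; Li²⁺ is already 1 electron into the core.
Breaking into a closed-shell core is much more expensive than removing a leftover valence electron — Li has the largest IE_3 here.
Valence configurations: P²⁺ [Ne]3s²3p¹, Al²⁺ [Ne]3s¹.
The numbers (kJ/mol): P 2914, Al 2745, Li 11815.
Putting it together, IE_3: Al < P < Li.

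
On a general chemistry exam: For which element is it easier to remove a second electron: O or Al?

Al

The second ionization energy removes an electron from the +1 ion. For each element: O⁺ still has 5 valence electrons; Al⁺ still has 2 valence electrons.
All are still removing valence electrons, so compare the +1 ions as you would atoms: IE_2 generally rises across a period (higher Z_eff) and falls down a group (larger shell), subject to the usual subshell exceptions.
Valence configurations: O⁺ [He]2s²2p³, Al⁺ [Ne]3s².
Approximate IE_2 values (kJ/mol): O 3388, Al 1817.
Putting it together, IE_2: Al < O.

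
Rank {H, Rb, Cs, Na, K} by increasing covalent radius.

H < Na < K < Rb < Cs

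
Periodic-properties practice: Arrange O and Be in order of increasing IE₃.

O, Be

IE_3 is the cost of taking one more electron from the +2 cation: O²⁺ still has 4 valence electrons; Be²⁺ is the bare [He] core.
Pulling an electron out of a noble-gas core costs far more than removing a remaining valence electron, so Be sits at the high end of IE_3.
Approximate IE_3 values (kJ/mol): O 5300, Be 14849.
Overall IE_3 order: O < Be.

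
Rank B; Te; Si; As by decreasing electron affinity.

EA tends to increase across a period and decrease down a group, though the pattern is less regular than for IE or radius.
A diagonal step moves right (one effect) and down (the opposite effect) at once.
As > B: period and group pull opposite ways; the across-period shift dominates (78 vs 27 kJ/mol).
Si > As: period and group pull opposite ways; the down-group shift dominates (134 vs 78 kJ/mol).
Te > Si: period and group pull opposite ways; the across-period shift dominates (190 vs 134 kJ/mol).
Tabulated electron affinity (kJ/mol): B 27, Si 134, As 78, Te 190.
So from highest to lowest: Te > Si > As > B.

Te > Si > As > B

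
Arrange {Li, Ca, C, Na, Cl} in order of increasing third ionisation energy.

Cl, C, Ca, Na, Li

The third ionization energy removes an electron from the +2 ion. For each element: Li²⁺ is already 1 electron into the core; Ca²⁺ is the bare [Ar] core; C²⁺ still has 2 valence electrons; Na²⁺ is already 1 electron into the core; Cl²⁺ still has 5 valence electrons.
Breaking into a closed-shell core is much more expensive than removing a leftover valence electron — Ca, Na and Li have the largest IE_3 here.
Valence configurations: C²⁺ [He]2s², Cl²⁺ [Ne]3s²3p³.
Tabulated IE_3 (kJ/mol): Li 11815, Ca 4912, C 4620, Na 6910, Cl 3822.
So the third ionization energies run Cl < C < Ca < Na < Li.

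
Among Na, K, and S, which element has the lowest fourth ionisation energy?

S

The fourth ionization energy removes an electron from the +3 ion. For each element: Na³⁺ is already 2 electrons into the core; K³⁺ is already 2 electrons into the core; S³⁺ still has 3 valence electrons.
Core electrons are held far more tightly than valence electrons, so K and Na top the IE_4 order.
Approximate IE_4 values (kJ/mol): Na 9543, K 5877, S 4556.
Putting it together, IE_4: S < K < Na.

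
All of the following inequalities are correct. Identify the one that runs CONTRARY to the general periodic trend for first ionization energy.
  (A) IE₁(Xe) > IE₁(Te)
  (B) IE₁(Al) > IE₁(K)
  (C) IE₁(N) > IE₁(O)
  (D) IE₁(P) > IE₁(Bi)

(C)

The general trend: first ionization energy increases across a period and decreases down a group.
(A) Xe (period 5, group 18) vs Te (period 5, group 16): the stated order agrees with the simple trend.
(B) Al (period 3, group 13) vs K (period 4, group 1): the stated order agrees with the simple trend.
(C) N (period 2, group 15) vs O (period 2, group 16): the stated order contradicts the simple trend.
(D) P (period 3, group 15) vs Bi (period 6, group 15): the stated order agrees with the simple trend.
The exception is (C): pairing an electron in O's 2p⁴ costs repulsion energy, so O ionizes more easily than half-filled N (2p³).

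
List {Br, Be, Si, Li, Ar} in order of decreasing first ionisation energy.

Ar > Br > Be > Si > Li

Li is in period 2, group 1; Be is in period 2, group 2; Si is in period 3, group 14; Ar is in period 3, group 18; Br is in period 4, group 17.
Removing the outermost electron gets harder across a period and easier down a group.
These span different periods and groups, so the two trends combine.
Si > Li: period and group pull opposite ways; the across-period shift dominates (786 vs 520 kJ/mol).
Be > Si: the two effects oppose for this pair; the down-group effect wins (900 vs 786 kJ/mol).
Br > Be: period and group pull opposite ways; the across-period shift dominates (1140 vs 900 kJ/mol).
Ar > Br: both effects reinforce here, so Ar is clearly the higher of the two.
For reference (kJ/mol): Li 520, Be 900, Si 786, Ar 1521, Br 1140.
So from highest to lowest: Ar > Br > Be > Si > Li.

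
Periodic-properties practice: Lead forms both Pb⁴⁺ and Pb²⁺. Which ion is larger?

Pb²⁺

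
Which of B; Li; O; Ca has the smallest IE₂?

Ca

The second ionization energy removes an electron from the +1 ion. For each element: B⁺ still has 2 valence electrons; Li⁺ is the bare [He] core; O⁺ still has 5 valence electrons; Ca⁺ still has 1 valence electron.
Core electrons are held far more tightly than valence electrons, so Li tops the IE_2 order.
Valence configurations: B⁺ [He]2s², O⁺ [He]2s²2p³, Ca⁺ [Ar]4s¹.
Tabulated IE_2 (kJ/mol): B 2427, Li 7298, O 3388, Ca 1145.
Hence IE_2: Ca < B < O < Li.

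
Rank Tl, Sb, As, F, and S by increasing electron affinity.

Tl, As, Sb, S, F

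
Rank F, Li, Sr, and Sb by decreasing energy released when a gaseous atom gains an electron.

Li is in period 2, group 1; F is in period 2, group 17; Sr is in period 5, group 2; Sb is in period 5, group 15.
Atoms with high Z_eff and room in the valence shell (especially the halogens) have the most exothermic electron affinities.
These span different periods and groups, so the two trends combine.
Li > Sr: period and group pull opposite ways; the down-group shift dominates (60 vs 5 kJ/mol).
Sb > Li: period and group pull opposite ways; the across-period shift dominates (103 vs 60 kJ/mol).
F > Sb: both effects reinforce here, so F is clearly the higher of the two.
Approximate values (kJ/mol): Li 60, F 328, Sr 5, Sb 103.
So from highest to lowest: F > Sb > Li > Sr.

F > Sb > Li > Sr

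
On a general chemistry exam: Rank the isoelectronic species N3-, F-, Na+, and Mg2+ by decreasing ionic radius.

N3- > F- > Na+ > Mg2+

All of these have 10 electrons, so size is governed by nuclear charge alone: the more protons, the stronger the pull on the same electron cloud, and the smaller the ion.
Nuclear charges: Mg2+ (Z=12), Na+ (Z=11), F- (Z=9), N3- (Z=7).
Largest to smallest: N3- > F- > Na+ > Mg2+.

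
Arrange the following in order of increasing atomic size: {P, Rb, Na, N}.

N, P, Na, Rb

N is in period 2, group 15; Na is in period 3, group 1; P is in period 3, group 15; Rb is in period 5, group 1.
Radius decreases left→right (rising Z_eff, same n) and increases top→bottom (higher n).
Neither a single period nor a single group — weigh both effects.
P > N: P sits below N in group 15, so the down-group effect alone puts P larger.
Na > P: both are in period 3; the period trend gives Na the larger value.
Rb > Na: they share group 1; the group trend gives Rb the larger value.
Tabulated atomic radius (pm): N 71, Na 155, P 111, Rb 210.
So from smallest to largest: N < P < Na < Rb.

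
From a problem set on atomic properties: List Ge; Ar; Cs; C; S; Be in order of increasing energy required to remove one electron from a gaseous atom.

Be is in period 2, group 2; C is in period 2, group 14; S is in period 3, group 16; Ar is in period 3, group 18; Ge is in period 4, group 14; Cs is in period 6, group 1.
IE₁ increases left→right with effective nuclear charge and decreases top→bottom as the valence shell moves farther out.
These span different periods and groups, so the two trends combine.
Ge > Cs: both effects reinforce here, so Ge is clearly the higher of the two.
Be > Ge: period and group pull opposite ways; the down-group shift dominates (900 vs 762 kJ/mol).
S > Be: period and group pull opposite ways; the across-period shift dominates (1000 vs 900 kJ/mol).
C > S: period and group pull opposite ways; the down-group shift dominates (1086 vs 1000 kJ/mol).
Ar > C: period and group pull opposite ways; the across-period shift dominates (1521 vs 1086 kJ/mol).
Approximate values (kJ/mol): Be 900, C 1086, S 1000, Ar 1521, Ge 762, Cs 376.
So from lowest to highest: Cs < Ge < Be < S < C < Ar.

Cs < Ge < Be < S < C < Ar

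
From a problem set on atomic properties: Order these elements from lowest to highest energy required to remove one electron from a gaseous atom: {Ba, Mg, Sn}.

Ba < Sn < Mg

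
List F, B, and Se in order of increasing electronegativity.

B < Se < F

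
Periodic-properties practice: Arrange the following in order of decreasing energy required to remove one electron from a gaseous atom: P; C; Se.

C is in period 2, group 14; P is in period 3, group 15; Se is in period 4, group 16.
IE₁ increases left→right with effective nuclear charge and decreases top→bottom as the valence shell moves farther out.
A diagonal step moves right (one effect) and down (the opposite effect) at once.
P > Se: period and group pull opposite ways; the down-group shift dominates (1012 vs 941 kJ/mol).
C > P: period and group pull opposite ways; the down-group shift dominates (1086 vs 1012 kJ/mol).
Approximate values (kJ/mol): C 1086, P 1012, Se 941.
So from highest to lowest: C > P > Se.

C, P, Se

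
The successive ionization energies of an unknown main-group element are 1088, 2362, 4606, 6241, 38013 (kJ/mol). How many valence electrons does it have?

Look for the largest jump between consecutive ionization energies: IE5/IE4 ≈ 6.1, far larger than any earlier ratio.
That jump marks the point where a core electron is being removed. So the atom has 4 valence electrons.

4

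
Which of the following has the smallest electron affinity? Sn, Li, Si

Li

Li is in period 2, group 1; Si is in period 3, group 14; Sn is in period 5, group 14.
EA tends to increase across a period and decrease down a group, though the pattern is less regular than for IE or radius.
These span different periods and groups, so the two trends combine.
Sn > Li: the two effects oppose for this pair; the across-period effect wins (107 vs 60 kJ/mol).
Si > Sn: Si sits above Sn in group 14, so the down-group effect alone puts Si higher.
For reference (kJ/mol): Li 60, Si 134, Sn 107.
The smallest electron affinity among these belongs to Li.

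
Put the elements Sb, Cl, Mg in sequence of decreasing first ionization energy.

Mg is in period 3, group 2; Cl is in period 3, group 17; Sb is in period 5, group 15.
IE₁ increases left→right with effective nuclear charge and decreases top→bottom as the valence shell moves farther out.
Neither a single period nor a single group — weigh both effects.
Sb > Mg: the two effects oppose for this pair; the across-period effect wins (831 vs 738 kJ/mol).
Cl > Sb: both effects reinforce here, so Cl is clearly the higher of the two.
For reference (kJ/mol): Mg 738, Cl 1251, Sb 831.
So from highest to lowest: Cl > Sb > Mg.

Cl, Sb, Mg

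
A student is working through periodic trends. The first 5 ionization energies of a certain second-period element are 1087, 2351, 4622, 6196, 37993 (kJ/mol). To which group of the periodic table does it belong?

Look for the largest jump between consecutive ionization energies: IE5/IE4 ≈ 6.1, far larger than any earlier ratio.
That jump marks the point where a core electron is being removed. So the atom has 4 valence electrons.
A main-group element with 4 valence electrons is in group 14.

Group 14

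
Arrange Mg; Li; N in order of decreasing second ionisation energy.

After 1 electron has been removed, what remains? Mg⁺ still has 1 valence electron; Li⁺ is the bare [He] core; N⁺ still has 4 valence electrons.
Core electrons are held far more tightly than valence electrons, so Li tops the IE_2 order.
Valence configurations: Mg⁺ [Ne]3s¹, N⁺ [He]2s²2p².
Tabulated IE_2 (kJ/mol): Mg 1451, Li 7298, N 2856.
So the second ionization energies run Mg < N < Li.

Li > N > Mg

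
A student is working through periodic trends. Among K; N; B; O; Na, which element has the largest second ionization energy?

Na

IE_2 is the cost of taking one more electron from the +1 cation: K⁺ is the bare [Ar] core; N⁺ still has 4 valence electrons; B⁺ still has 2 valence electrons; O⁺ still has 5 valence electrons; Na⁺ is the bare [Ne] core.
Usually core removal costs more than valence removal, but here the competition is close: a tightly held n=2 valence electron can cost more to remove than an n=3 core electron, so the actual values have to decide it.
Valence configurations: N⁺ [He]2s²2p², B⁺ [He]2s², O⁺ [He]2s²2p³.
The numbers (kJ/mol): K 3052, N 2856, B 2427, O 3388, Na 4562.
Putting it together, IE_2: B < N < K < O < Na.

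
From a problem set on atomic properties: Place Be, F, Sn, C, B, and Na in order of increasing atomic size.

Be is in period 2, group 2; B is in period 2, group 13; C is in period 2, group 14; F is in period 2, group 17; Na is in period 3, group 1; Sn is in period 5, group 14.
Radius decreases left→right (rising Z_eff, same n) and increases top→bottom (higher n).
These span different periods and groups, so the two trends combine.
C > F: C lies to the left of F in period 2, so the across-period effect alone puts C larger.
B > C: both are in period 2; the period trend gives B the larger value.
Be > B: both are in period 2; the period trend gives Be the larger value.
Sn > Be: the two effects oppose for this pair; the down-group effect wins (140 vs 102 pm).
Na > Sn: period and group pull opposite ways; the across-period shift dominates (155 vs 140 pm).
For reference (pm): Be 102, B 85, C 75, F 64, Na 155, Sn 140.
So from smallest to largest: F < C < B < Be < Sn < Na.

F < C < B < Be < Sn < Na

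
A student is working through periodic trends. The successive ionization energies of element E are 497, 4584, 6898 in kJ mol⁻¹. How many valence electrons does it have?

1

Look for the largest jump between consecutive ionization energies: IE2/IE1 ≈ 9.2, far larger than any earlier ratio.
That jump marks the point where a core electron is being removed. So the atom has 1 valence electron.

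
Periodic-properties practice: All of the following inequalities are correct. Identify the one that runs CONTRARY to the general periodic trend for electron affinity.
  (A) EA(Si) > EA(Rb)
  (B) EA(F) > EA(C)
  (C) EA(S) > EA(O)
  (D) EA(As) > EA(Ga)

The general trend: electron affinity increases across a period and decreases down a group.
(A) Si (period 3, group 14) vs Rb (period 5, group 1): the stated order agrees with the simple trend.
(B) F (period 2, group 17) vs C (period 2, group 14): the stated order agrees with the simple trend.
(C) S (period 3, group 16) vs O (period 2, group 16): the stated order contradicts the simple trend.
(D) As (period 4, group 15) vs Ga (period 4, group 13): the stated order agrees with the simple trend.
The exception is (C): the compact 2p subshell of O repels the added electron more than S's larger 3p does.

(C)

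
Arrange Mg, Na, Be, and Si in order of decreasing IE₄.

Be > Mg > Na > Si

Consider each +3 ion: Mg³⁺ is already 1 electron into the core; Na³⁺ is already 2 electrons into the core; Be³⁺ is already 1 electron into the core; Si³⁺ still has 1 valence electron.
Breaking into a closed-shell core is much more expensive than removing a leftover valence electron — Na, Mg and Be have the largest IE_4 here.
Approximate IE_4 values (kJ/mol): Mg 10543, Na 9543, Be 21007, Si 4356.
So the fourth ionization energies run Si < Na < Mg < Be.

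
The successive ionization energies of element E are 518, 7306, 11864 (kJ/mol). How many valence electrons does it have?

1

Look for the largest jump between consecutive ionization energies: IE2/IE1 ≈ 14.1, far larger than any earlier ratio.
That jump marks the point where a core electron is being removed. So the atom has 1 valence electron.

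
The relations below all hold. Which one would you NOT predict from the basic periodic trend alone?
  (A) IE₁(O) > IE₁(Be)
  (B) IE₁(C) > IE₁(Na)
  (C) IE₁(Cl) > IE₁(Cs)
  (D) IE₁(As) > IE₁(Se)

(D)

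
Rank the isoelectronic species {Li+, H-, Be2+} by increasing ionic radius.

Be2+, Li+, H-

All of these have 2 electrons, so size is governed by nuclear charge alone: the more protons, the stronger the pull on the same electron cloud, and the smaller the ion.
Nuclear charges: Be2+ (Z=4), Li+ (Z=3), H- (Z=1).
Smallest to largest: Be2+ < Li+ < H-.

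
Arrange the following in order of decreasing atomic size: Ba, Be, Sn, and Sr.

Ba, Sr, Sn, Be

Radius decreases left→right (rising Z_eff, same n) and increases top→bottom (higher n).
These span different periods and groups, so the two trends combine.
Sn > Be: the two effects oppose for this pair; the down-group effect wins (140 vs 102 pm).
Sr > Sn: Sr lies to the left of Sn in period 5, so the across-period effect alone puts Sr larger.
Ba > Sr: they share group 2; the group trend gives Ba the larger value.
For reference (pm): Be 102, Sr 185, Sn 140, Ba 196.
So from largest to smallest: Ba > Sr > Sn > Be.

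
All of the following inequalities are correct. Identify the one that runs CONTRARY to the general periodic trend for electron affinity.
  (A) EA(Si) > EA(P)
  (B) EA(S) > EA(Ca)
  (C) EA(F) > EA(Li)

The general trend: electron affinity increases across a period and decreases down a group.
(A) Si (period 3, group 14) vs P (period 3, group 15): the stated order contradicts the simple trend.
(B) S (period 3, group 16) vs Ca (period 4, group 2): the stated order agrees with the simple trend.
(C) F (period 2, group 17) vs Li (period 2, group 1): the stated order agrees with the simple trend.
The exception is (A): adding an electron to P's half-filled 3p³ is unfavourable, so Si (3p²) has the more exothermic EA.

(A)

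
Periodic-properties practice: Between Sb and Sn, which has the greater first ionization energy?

Sn is in period 5, group 14; Sb is in period 5, group 15.
Across a period the outer electron is held more tightly (higher IE₁); down a group it sits in a higher shell, more shielded, and comes off more easily.
All lie in period 5, so first ionization energy increases left to right.
So Sb has the greater first ionization energy (Sb > Sn).

Sb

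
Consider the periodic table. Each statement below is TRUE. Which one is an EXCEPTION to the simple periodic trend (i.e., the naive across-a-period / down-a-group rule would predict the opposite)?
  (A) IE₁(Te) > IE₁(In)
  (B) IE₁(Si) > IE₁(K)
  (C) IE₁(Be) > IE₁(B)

(C)

The general trend: first ionisation energy increases across a period and decreases down a group.
(A) Te (period 5, group 16) vs In (period 5, group 13): the stated order agrees with the simple trend.
(B) Si (period 3, group 14) vs K (period 4, group 1): the stated order agrees with the simple trend.
(C) Be (period 2, group 2) vs B (period 2, group 13): the stated order contradicts the simple trend.
The exception is (C): removing B's lone 2p electron is easier than breaking Be's filled 2s².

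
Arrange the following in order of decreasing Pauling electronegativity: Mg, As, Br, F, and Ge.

F > Br > As > Ge > Mg

F is in period 2, group 17; Mg is in period 3, group 2; Ge is in period 4, group 14; As is in period 4, group 15; Br is in period 4, group 17.
EN rises left→right (higher Z_eff, smaller atoms) and falls top→bottom (larger, more shielded atoms).
Neither a single period nor a single group — weigh both effects.
Ge > Mg: period and group pull opposite ways; the across-period shift dominates (2.01 vs 1.31).
As > Ge: both are in period 4; the period trend gives As the larger value.
Br > As: Br lies to the right of As in period 4, so the across-period effect alone puts Br higher.
F > Br: F sits above Br in group 17, so the down-group effect alone puts F higher.
For reference (Pauling): F 3.98, Mg 1.31, Ge 2.01, As 2.18, Br 2.96.
So from highest to lowest: F > Br > As > Ge > Mg.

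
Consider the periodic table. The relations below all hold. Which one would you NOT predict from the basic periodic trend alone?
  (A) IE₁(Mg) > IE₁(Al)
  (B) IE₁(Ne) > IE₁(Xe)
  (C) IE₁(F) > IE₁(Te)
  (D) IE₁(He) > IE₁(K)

(A)

The general trend: first ionisation energy increases across a period and decreases down a group.
(A) Mg (period 3, group 2) vs Al (period 3, group 13): the stated order contradicts the simple trend.
(B) Ne (period 2, group 18) vs Xe (period 5, group 18): the stated order agrees with the simple trend.
(C) F (period 2, group 17) vs Te (period 5, group 16): the stated order agrees with the simple trend.
(D) He (period 1, group 18) vs K (period 4, group 1): the stated order agrees with the simple trend.
The exception is (A): Al's single 3p electron is easier to remove than one from Mg's filled 3s².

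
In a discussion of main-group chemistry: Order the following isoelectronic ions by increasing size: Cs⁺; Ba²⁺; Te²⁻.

Ba²⁺, Cs⁺, Te²⁻

All of these have 54 electrons, so size is governed by nuclear charge alone: the more protons, the stronger the pull on the same electron cloud, and the smaller the ion.
Nuclear charges: Ba²⁺ (Z=56), Cs⁺ (Z=55), Te²⁻ (Z=52).
Smallest to largest: Ba²⁺ < Cs⁺ < Te²⁻.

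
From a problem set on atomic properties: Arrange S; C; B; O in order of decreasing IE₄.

B > O > C > S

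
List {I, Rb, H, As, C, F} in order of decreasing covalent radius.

Radius decreases left→right (rising Z_eff, same n) and increases top→bottom (higher n).
Here both period and group differ, so the two effects have to be weighed against each other.
F > H: period and group pull opposite ways; the down-group shift dominates (64 vs 32 pm).
C > F: both are in period 2; the period trend gives C the larger value.
As > C: the two effects oppose for this pair; the down-group effect wins (121 vs 75 pm).
I > As: period and group pull opposite ways; the down-group shift dominates (133 vs 121 pm).
Rb > I: Rb lies to the left of I in period 5, so the across-period effect alone puts Rb larger.
Approximate values (pm): H 32, C 75, F 64, As 121, Rb 210, I 133.
So from largest to smallest: Rb > I > As > C > F > H.

Rb > I > As > C > F > H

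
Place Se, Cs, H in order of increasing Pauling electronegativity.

H is in period 1, group 1; Se is in period 4, group 16; Cs is in period 6, group 1.
Electronegativity increases across a period and decreases down a group, tracking effective nuclear charge and atomic size.
Neither a single period nor a single group — weigh both effects.
H > Cs: they share group 1; the group trend gives H the larger value.
Se > H: the two effects oppose for this pair; the across-period effect wins (2.55 vs 2.20).
Tabulated electronegativity (Pauling): H 2.20, Se 2.55, Cs 0.79.
So from lowest to highest: Cs < H < Se.

Cs, H, Se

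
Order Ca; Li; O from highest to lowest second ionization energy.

Li > O > Ca

The second ionization energy removes an electron from the +1 ion. For each element: Ca⁺ still has 1 valence electron; Li⁺ is the bare [He] core; O⁺ still has 5 valence electrons.
Core electrons are held far more tightly than valence electrons, so Li tops the IE_2 order.
Valence configurations: Ca⁺ [Ar]4s¹, O⁺ [He]2s²2p³.
Tabulated IE_2 (kJ/mol): Ca 1145, Li 7298, O 3388.
Putting it together, IE_2: Ca < O < Li.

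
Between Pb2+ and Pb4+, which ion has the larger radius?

Pb2+

Both ions have Z = 82 protons, but Pb4+ has lost more electrons, so its remaining electrons feel a larger effective nuclear charge per electron and are pulled in more tightly.
Higher positive charge → smaller ion, so Pb2+ > Pb4+.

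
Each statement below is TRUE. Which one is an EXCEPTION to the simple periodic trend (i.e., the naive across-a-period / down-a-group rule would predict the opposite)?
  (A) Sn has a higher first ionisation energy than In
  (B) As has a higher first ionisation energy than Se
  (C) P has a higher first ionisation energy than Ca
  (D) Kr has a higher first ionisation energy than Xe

The general trend: first ionisation energy increases across a period and decreases down a group.
(A) Sn (period 5, group 14) vs In (period 5, group 13): the stated order agrees with the simple trend.
(B) As (period 4, group 15) vs Se (period 4, group 16): the stated order contradicts the simple trend.
(C) P (period 3, group 15) vs Ca (period 4, group 2): the stated order agrees with the simple trend.
(D) Kr (period 4, group 18) vs Xe (period 5, group 18): the stated order agrees with the simple trend.
The exception is (B): Se (4p⁴) ionizes more easily than half-filled As (4p³).

(B)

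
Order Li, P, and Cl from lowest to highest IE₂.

P < Cl < Li

The second ionization energy removes an electron from the +1 ion. For each element: Li⁺ is the bare [He] core; P⁺ still has 4 valence electrons; Cl⁺ still has 6 valence electrons.
Pulling an electron out of a noble-gas core costs far more than removing a remaining valence electron, so Li sits at the high end of IE_2.
Valence configurations: P⁺ [Ne]3s²3p², Cl⁺ [Ne]3s²3p⁴.
Approximate IE_2 values (kJ/mol): Li 7298, P 1907, Cl 2298.
Putting it together, IE_2: P < Cl < Li.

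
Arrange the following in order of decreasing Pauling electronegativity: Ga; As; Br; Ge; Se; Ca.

Ca is in period 4, group 2; Ga is in period 4, group 13; Ge is in period 4, group 14; As is in period 4, group 15; Se is in period 4, group 16; Br is in period 4, group 17.
Electronegativity increases across a period and decreases down a group, tracking effective nuclear charge and atomic size.
All lie in period 4, so electronegativity increases left to right.
So from highest to lowest: Br > Se > As > Ge > Ga > Ca.

Br, Se, As, Ge, Ga, Ca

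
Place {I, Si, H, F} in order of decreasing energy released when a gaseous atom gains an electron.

F > I > Si > H

H is in period 1, group 1; F is in period 2, group 17; Si is in period 3, group 14; I is in period 5, group 17.
Adding an electron releases more energy for atoms nearer the top right (short of the noble gases).
Here both period and group differ, so the two effects have to be weighed against each other.
Si > H: the two effects oppose for this pair; the across-period effect wins (134 vs 73 kJ/mol).
I > Si: the two effects oppose for this pair; the across-period effect wins (295 vs 134 kJ/mol).
F > I: F sits above I in group 17, so the down-group effect alone puts F higher.
Tabulated electron affinity (kJ/mol): H 73, F 328, Si 134, I 295.
So from highest to lowest: F > I > Si > H.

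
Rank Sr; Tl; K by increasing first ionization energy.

K, Sr, Tl

K is in period 4, group 1; Sr is in period 5, group 2; Tl is in period 6, group 13.
Removing the outermost electron gets harder across a period and easier down a group.
These sit on a diagonal, where the across-period and down-group effects partly cancel.
Sr > K: the two effects oppose for this pair; the across-period effect wins (550 vs 419 kJ/mol).
Tl > Sr: period and group pull opposite ways; the across-period shift dominates (589 vs 550 kJ/mol).
Tabulated first ionization energy (kJ/mol): K 419, Sr 550, Tl 589.
So from lowest to highest: K < Sr < Tl.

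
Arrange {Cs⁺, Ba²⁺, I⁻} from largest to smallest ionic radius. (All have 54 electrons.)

I⁻, Cs⁺, Ba²⁺

All of these have 54 electrons, so size is governed by nuclear charge alone: the more protons, the stronger the pull on the same electron cloud, and the smaller the ion.
Nuclear charges: Ba²⁺ (Z=56), Cs⁺ (Z=55), I⁻ (Z=53).
Largest to smallest: I⁻ > Cs⁺ > Ba²⁺.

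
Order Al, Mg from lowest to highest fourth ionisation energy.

Mg, Al

After 3 electrons have been removed, what remains? Al³⁺ is the bare [Ne] core; Mg³⁺ is already 1 electron into the core.
All of these are removing an electron from a noble-gas core or deeper; the smaller core (lower principal quantum number) is held far more tightly, and within a period the higher nuclear charge binds the same core more tightly.
Tabulated IE_4 (kJ/mol): Al 11577, Mg 10543.
Hence IE_4: Mg < Al.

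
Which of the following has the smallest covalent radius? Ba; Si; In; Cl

Cl

Moving right in a period, electrons are added to the same shell under a stronger nuclear pull, so atoms get smaller; moving down, a new shell is opened and atoms get larger.
These span different periods and groups, so the two trends combine.
Si > Cl: both are in period 3; the period trend gives Si the larger value.
In > Si: both effects reinforce here, so In is clearly the larger of the two.
Ba > In: both effects reinforce here, so Ba is clearly the larger of the two.
Tabulated atomic radius (pm): Si 116, Cl 99, In 142, Ba 196.
The smallest covalent radius among these belongs to Cl.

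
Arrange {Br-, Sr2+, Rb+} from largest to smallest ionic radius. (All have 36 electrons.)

Br- > Rb+ > Sr2+

All of these have 36 electrons, so size is governed by nuclear charge alone: the more protons, the stronger the pull on the same electron cloud, and the smaller the ion.
Nuclear charges: Sr2+ (Z=38), Rb+ (Z=37), Br- (Z=35).
Largest to smallest: Br- > Rb+ > Sr2+.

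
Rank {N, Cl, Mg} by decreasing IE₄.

Mg > N > Cl

After 3 electrons have been removed, what remains? N³⁺ still has 2 valence electrons; Cl³⁺ still has 4 valence electrons; Mg³⁺ is already 1 electron into the core.
Breaking into a closed-shell core is much more expensive than removing a leftover valence electron — Mg has the largest IE_4 here.
Valence configurations: N³⁺ [He]2s², Cl³⁺ [Ne]3s²3p².
Approximate IE_4 values (kJ/mol): N 7475, Cl 5159, Mg 10543.
So the fourth ionization energies run Cl < N < Mg.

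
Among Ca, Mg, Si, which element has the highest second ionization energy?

IE_2 is the cost of taking one more electron from the +1 cation: Ca⁺ still has 1 valence electron; Mg⁺ still has 1 valence electron; Si⁺ still has 3 valence electrons.
All are still removing valence electrons, so compare the +1 ions as you would atoms: IE_2 generally rises across a period (higher Z_eff) and falls down a group (larger shell), subject to the usual subshell exceptions.
Valence configurations: Ca⁺ [Ar]4s¹, Mg⁺ [Ne]3s¹, Si⁺ [Ne]3s²3p¹.
Tabulated IE_2 (kJ/mol): Ca 1145, Mg 1451, Si 1577.
Overall IE_2 order: Ca < Mg < Si.

Si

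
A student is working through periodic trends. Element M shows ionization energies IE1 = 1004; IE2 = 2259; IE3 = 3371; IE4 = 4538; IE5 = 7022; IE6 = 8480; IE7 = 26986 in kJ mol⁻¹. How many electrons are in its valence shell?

6

Look for the largest jump between consecutive ionization energies: IE7/IE6 ≈ 3.2, far larger than any earlier ratio.
That jump marks the point where a core electron is being removed. So the atom has 6 valence electrons.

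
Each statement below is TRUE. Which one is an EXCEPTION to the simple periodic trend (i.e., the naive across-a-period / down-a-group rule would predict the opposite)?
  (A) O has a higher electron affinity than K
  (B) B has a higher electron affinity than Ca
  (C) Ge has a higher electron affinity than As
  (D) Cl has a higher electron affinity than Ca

(C)

The general trend: electron affinity increases across a period and decreases down a group.
(A) O (period 2, group 16) vs K (period 4, group 1): the stated order agrees with the simple trend.
(B) B (period 2, group 13) vs Ca (period 4, group 2): the stated order agrees with the simple trend.
(C) Ge (period 4, group 14) vs As (period 4, group 15): the stated order contradicts the simple trend.
(D) Cl (period 3, group 17) vs Ca (period 4, group 2): the stated order agrees with the simple trend.
The exception is (C): adding an electron to As's half-filled 4p³ is unfavourable, so Ge (4p²) has the more exothermic EA.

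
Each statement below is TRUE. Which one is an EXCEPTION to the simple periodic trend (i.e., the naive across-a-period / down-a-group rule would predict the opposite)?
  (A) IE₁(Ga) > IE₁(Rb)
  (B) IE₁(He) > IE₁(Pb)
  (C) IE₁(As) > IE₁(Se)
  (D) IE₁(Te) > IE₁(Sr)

The general trend: IE₁ increases across a period and decreases down a group.
(A) Ga (period 4, group 13) vs Rb (period 5, group 1): the stated order agrees with the simple trend.
(B) He (period 1, group 18) vs Pb (period 6, group 14): the stated order agrees with the simple trend.
(C) As (period 4, group 15) vs Se (period 4, group 16): the stated order contradicts the simple trend.
(D) Te (period 5, group 16) vs Sr (period 5, group 2): the stated order agrees with the simple trend.
The exception is (C): Se (4p⁴) ionizes more easily than half-filled As (4p³).

(C)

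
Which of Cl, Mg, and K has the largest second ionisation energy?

K

Consider each +1 ion: Cl⁺ still has 6 valence electrons; Mg⁺ still has 1 valence electron; K⁺ is the bare [Ar] core.
Core electrons are held far more tightly than valence electrons, so K tops the IE_2 order.
Valence configurations: Cl⁺ [Ne]3s²3p⁴, Mg⁺ [Ne]3s¹.
The numbers (kJ/mol): Cl 2298, Mg 1451, K 3052.
Hence IE_2: Mg < Cl < K.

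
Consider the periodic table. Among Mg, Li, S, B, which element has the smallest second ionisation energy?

IE_2 is the cost of taking one more electron from the +1 cation: Mg⁺ still has 1 valence electron; Li⁺ is the bare [He] core; S⁺ still has 5 valence electrons; B⁺ still has 2 valence electrons.
Breaking into a closed-shell core is much more expensive than removing a leftover valence electron — Li has the largest IE_2 here.
Valence configurations: Mg⁺ [Ne]3s¹, S⁺ [Ne]3s²3p³, B⁺ [He]2s².
The numbers (kJ/mol): Mg 1451, Li 7298, S 2252, B 2427.
Overall IE_2 order: Mg < S < B < Li.

Mg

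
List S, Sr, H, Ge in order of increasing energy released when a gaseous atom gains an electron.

Sr, H, Ge, S

Atoms with high Z_eff and room in the valence shell (especially the halogens) have the most exothermic electron affinities.
These span different periods and groups, so the two trends combine.
H > Sr: the two effects oppose for this pair; the down-group effect wins (73 vs 5 kJ/mol).
Ge > H: period and group pull opposite ways; the across-period shift dominates (119 vs 73 kJ/mol).
S > Ge: both effects reinforce here, so S is clearly the higher of the two.
Tabulated electron affinity (kJ/mol): H 73, S 200, Ge 119, Sr 5.
So from lowest to highest: Sr < H < Ge < S.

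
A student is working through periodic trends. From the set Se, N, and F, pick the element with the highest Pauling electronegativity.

F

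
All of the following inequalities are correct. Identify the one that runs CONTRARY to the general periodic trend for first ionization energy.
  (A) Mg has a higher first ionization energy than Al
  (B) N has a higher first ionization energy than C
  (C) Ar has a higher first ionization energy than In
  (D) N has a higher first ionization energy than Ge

The general trend: first ionization energy increases across a period and decreases down a group.
(A) Mg (period 3, group 2) vs Al (period 3, group 13): the stated order contradicts the simple trend.
(B) N (period 2, group 15) vs C (period 2, group 14): the stated order agrees with the simple trend.
(C) Ar (period 3, group 18) vs In (period 5, group 13): the stated order agrees with the simple trend.
(D) N (period 2, group 15) vs Ge (period 4, group 14): the stated order agrees with the simple trend.
The exception is (A): Al's single 3p electron is easier to remove than one from Mg's filled 3s².

(A)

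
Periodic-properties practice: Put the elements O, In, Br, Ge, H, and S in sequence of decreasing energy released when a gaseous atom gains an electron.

Br > S > O > Ge > H > In

H is in period 1, group 1; O is in period 2, group 16; S is in period 3, group 16; Ge is in period 4, group 14; Br is in period 4, group 17; In is in period 5, group 13.
EA tends to increase across a period and decrease down a group, though the pattern is less regular than for IE or radius.
Neither a single period nor a single group — weigh both effects.
H > In: period and group pull opposite ways; the down-group shift dominates (73 vs 29 kJ/mol).
Ge > H: the two effects oppose for this pair; the across-period effect wins (119 vs 73 kJ/mol).
O > Ge: both effects reinforce here, so O is clearly the higher of the two.
S > O: this pair runs against the simple trend — see the exception note.
Br > S: period and group pull opposite ways; the across-period shift dominates (325 vs 200 kJ/mol).
Note the exception: S has a higher electron affinity than O, contrary to the simple trend — the compact 2p subshell of O repels the added electron more than S's larger 3p does.
Approximate values (kJ/mol): H 73, O 141, S 200, Ge 119, Br 325, In 29.
So from highest to lowest: Br > S > O > Ge > H > In.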